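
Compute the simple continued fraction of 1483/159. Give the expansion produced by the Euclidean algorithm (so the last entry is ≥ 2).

[9; 3, 17, 3]

1483 = 9*159 + 52
159 = 3*52 + 3
52 = 17*3 + 1
3 = 3*1 + 0  (stop)
So 1483/159 = [9; 3, 17, 3].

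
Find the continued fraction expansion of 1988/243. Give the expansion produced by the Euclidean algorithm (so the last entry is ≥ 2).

1988 = 8×243 + 44
243 = 5×44 + 23
44 = 1×23 + 21
23 = 1×21 + 2
21 = 10×2 + 1
2 = 2×1 + 0  (stop)
So 1988/243 = [8; 5, 1, 1, 10, 2].

[8; 5, 1, 1, 10, 2]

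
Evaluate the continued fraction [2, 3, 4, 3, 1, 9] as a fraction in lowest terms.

Fold from the inside: start with 9/1.
  1 + 1/9 = 10/9
  3 + 9/10 = 39/10
  4 + 10/39 = 166/39
  3 + 39/166 = 537/166
  2 + 166/537 = 1240/537

1240/537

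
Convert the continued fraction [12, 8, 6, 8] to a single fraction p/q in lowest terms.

4849/400

Fold from the inside: start with 8/1.
  6 + 1/8 = 49/8
  8 + 8/49 = 400/49
  12 + 49/400 = 4849/400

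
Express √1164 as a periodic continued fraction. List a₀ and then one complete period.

[34; 8, 1, 1, 16, 1, 1, 8, 68]

a₀ = ⌊√1164⌋ = 34.
With m₀=0, d₀=1 and mₖ₊₁ = dₖaₖ − mₖ, dₖ₊₁ = (n − mₖ₊₁²)/dₖ, aₖ₊₁ = ⌊(a₀+mₖ₊₁)/dₖ₊₁⌋:
  k=1: m=34, d=8, a=8
  k=2: m=30, d=33, a=1
  k=3: m=3, d=35, a=1
  k=4: m=32, d=4, a=16
  k=5: m=32, d=35, a=1
  k=6: m=3, d=33, a=1
  k=7: m=30, d=8, a=8
  k=8: m=34, d=1, a=68
d=1 and a=2a₀=68 at k=8, so the next step gives (m, d) = (34, 8) again — its k=1 value — and the period has length 8.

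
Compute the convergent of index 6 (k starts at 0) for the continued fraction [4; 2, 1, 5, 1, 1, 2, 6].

409/94

Using pₖ = aₖpₖ₋₁ + pₖ₋₂, qₖ = aₖqₖ₋₁ + qₖ₋₂ (with p₋₁=1, p₋₂=0, q₋₁=0, q₋₂=1):
  k=0: a=4, p=4, q=1
  k=1: a=2, p=9, q=2
  k=2: a=1, p=13, q=3
  k=3: a=5, p=74, q=17
  k=4: a=1, p=87, q=20
  k=5: a=1, p=161, q=37
  k=6: a=2, p=409, q=94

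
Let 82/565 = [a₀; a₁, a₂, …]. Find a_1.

6

82 = 0·565 + 82   →  a_0 = 0
565 = 6·82 + 73   →  a_1 = 6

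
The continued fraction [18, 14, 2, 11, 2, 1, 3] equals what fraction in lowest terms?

Using pₖ = aₖpₖ₋₁ + pₖ₋₂ and qₖ = aₖqₖ₋₁ + qₖ₋₂:
  k=0: a=18, p=18, q=1
  k=1: a=14, p=253, q=14
  k=2: a=2, p=524, q=29
  k=3: a=11, p=6017, q=333
  k=4: a=2, p=12558, q=695
  k=5: a=1, p=18575, q=1028
  k=6: a=3, p=68283, q=3779

68283/3779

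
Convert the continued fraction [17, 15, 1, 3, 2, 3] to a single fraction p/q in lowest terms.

Using pₖ = aₖpₖ₋₁ + pₖ₋₂ and qₖ = aₖqₖ₋₁ + qₖ₋₂:
  k=0: a=17, p=17, q=1
  k=1: a=15, p=256, q=15
  k=2: a=1, p=273, q=16
  k=3: a=3, p=1075, q=63
  k=4: a=2, p=2423, q=142
  k=5: a=3, p=8344, q=489

8344/489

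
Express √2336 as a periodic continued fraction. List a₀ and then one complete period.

a₀ = ⌊√2336⌋ = 48.
With m₀=0, d₀=1 and mₖ₊₁ = dₖaₖ − mₖ, dₖ₊₁ = (n − mₖ₊₁²)/dₖ, aₖ₊₁ = ⌊(a₀+mₖ₊₁)/dₖ₊₁⌋:
  k=1: m=48, d=32, a=3
  k=2: m=48, d=1, a=96
d=1 and a=2a₀=96 at k=2, so the next step gives (m, d) = (48, 32) again — its k=1 value — and the period has length 2.

[48; 3, 96]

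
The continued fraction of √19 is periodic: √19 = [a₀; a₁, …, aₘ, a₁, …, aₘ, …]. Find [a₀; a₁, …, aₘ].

[4; 2, 1, 3, 1, 2, 8]

a₀ = ⌊√19⌋ = 4.
With m₀=0, d₀=1 and mₖ₊₁ = dₖaₖ − mₖ, dₖ₊₁ = (n − mₖ₊₁²)/dₖ, aₖ₊₁ = ⌊(a₀+mₖ₊₁)/dₖ₊₁⌋:
  k=1: m=4, d=3, a=2
  k=2: m=2, d=5, a=1
  k=3: m=3, d=2, a=3
  k=4: m=3, d=5, a=1
  k=5: m=2, d=3, a=2
  k=6: m=4, d=1, a=8
d=1 and a=2a₀=8 at k=6, so the next step gives (m, d) = (4, 3) again — its k=1 value — and the period has length 6.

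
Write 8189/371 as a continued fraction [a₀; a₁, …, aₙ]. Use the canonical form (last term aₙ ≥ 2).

8189 = 22·371 + 27
371 = 13·27 + 20
27 = 1·20 + 7
20 = 2·7 + 6
7 = 1·6 + 1
6 = 6·1 + 0  (stop)
So 8189/371 = [22; 13, 1, 2, 1, 6].

[22; 13, 1, 2, 1, 6]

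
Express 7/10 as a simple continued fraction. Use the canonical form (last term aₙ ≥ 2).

7 = 0·10 + 7
10 = 1·7 + 3
7 = 2·3 + 1
3 = 3·1 + 0  (stop)
So 7/10 = [0; 1, 2, 3].

[0; 1, 2, 3]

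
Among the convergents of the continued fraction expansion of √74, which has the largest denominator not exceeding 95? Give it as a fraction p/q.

757/88

√74 = [8; 1, 1, 1, 1, 16, …] (period length 5).
Convergents:
  p_0/q_0 = 8/1
  p_1/q_1 = 9/1
  p_2/q_2 = 17/2
  p_3/q_3 = 26/3
  p_4/q_4 = 43/5
  p_5/q_5 = 714/83
  p_6/q_6 = 757/88
  p_7/q_7 = 1471/171
q_6 = 88 ≤ 95 < 171 = q_7, so the answer is 757/88.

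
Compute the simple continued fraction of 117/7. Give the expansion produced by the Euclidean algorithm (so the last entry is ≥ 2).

[16; 1, 2, 2]

117 = 16·7 + 5
7 = 1·5 + 2
5 = 2·2 + 1
2 = 2·1 + 0  (stop)
So 117/7 = [16; 1, 2, 2].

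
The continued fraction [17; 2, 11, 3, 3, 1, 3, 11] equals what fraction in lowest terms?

Using pₖ = aₖpₖ₋₁ + pₖ₋₂ and qₖ = aₖqₖ₋₁ + qₖ₋₂:
  k=0: a=17, p=17, q=1
  k=1: a=2, p=35, q=2
  k=2: a=11, p=402, q=23
  k=3: a=3, p=1241, q=71
  k=4: a=3, p=4125, q=236
  k=5: a=1, p=5366, q=307
  k=6: a=3, p=20223, q=1157
  k=7: a=11, p=227819, q=13034

227819/13034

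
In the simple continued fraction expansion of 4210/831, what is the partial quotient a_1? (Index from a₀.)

15

4210 = 5·831 + 55   →  a_0 = 5
831 = 15·55 + 6   →  a_1 = 15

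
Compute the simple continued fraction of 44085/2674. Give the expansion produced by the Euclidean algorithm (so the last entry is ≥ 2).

44085 = 16*2674 + 1301
2674 = 2*1301 + 72
1301 = 18*72 + 5
72 = 14*5 + 2
5 = 2*2 + 1
2 = 2*1 + 0  (stop)
So 44085/2674 = [16; 2, 18, 14, 2, 2].

[16; 2, 18, 14, 2, 2]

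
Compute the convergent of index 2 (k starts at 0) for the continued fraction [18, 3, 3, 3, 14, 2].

183/10

Using pₖ = aₖpₖ₋₁ + pₖ₋₂, qₖ = aₖqₖ₋₁ + qₖ₋₂ (with p₋₁=1, p₋₂=0, q₋₁=0, q₋₂=1):
  k=0: a=18, p=18, q=1
  k=1: a=3, p=55, q=3
  k=2: a=3, p=183, q=10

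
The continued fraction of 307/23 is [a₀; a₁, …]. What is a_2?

1

307 = 13·23 + 8   →  a_0 = 13
23 = 2·8 + 7   →  a_1 = 2
8 = 1·7 + 1   →  a_2 = 1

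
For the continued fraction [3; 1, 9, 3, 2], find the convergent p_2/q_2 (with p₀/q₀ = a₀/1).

39/10

Using pₖ = aₖpₖ₋₁ + pₖ₋₂, qₖ = aₖqₖ₋₁ + qₖ₋₂ (with p₋₁=1, p₋₂=0, q₋₁=0, q₋₂=1):
  k=0: a=3, p=3, q=1
  k=1: a=1, p=4, q=1
  k=2: a=9, p=39, q=10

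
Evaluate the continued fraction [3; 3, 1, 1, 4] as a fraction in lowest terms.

Fold from the inside: start with 4/1.
  1 + 1/4 = 5/4
  1 + 4/5 = 9/5
  3 + 5/9 = 32/9
  3 + 9/32 = 105/32

105/32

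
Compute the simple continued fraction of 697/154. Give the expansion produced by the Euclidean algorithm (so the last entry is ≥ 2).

[4; 1, 1, 9, 8]

697 = 4*154 + 81
154 = 1*81 + 73
81 = 1*73 + 8
73 = 9*8 + 1
8 = 8*1 + 0  (stop)
So 697/154 = [4; 1, 1, 9, 8].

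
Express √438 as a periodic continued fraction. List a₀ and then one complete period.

a₀ = ⌊√438⌋ = 20.
With m₀=0, d₀=1 and mₖ₊₁ = dₖaₖ − mₖ, dₖ₊₁ = (n − mₖ₊₁²)/dₖ, aₖ₊₁ = ⌊(a₀+mₖ₊₁)/dₖ₊₁⌋:
  k=1: m=20, d=38, a=1
  k=2: m=18, d=3, a=12
  k=3: m=18, d=38, a=1
  k=4: m=20, d=1, a=40
d=1 and a=2a₀=40 at k=4, so the next step gives (m, d) = (20, 38) again — its k=1 value — and the period has length 4.

[20; 1, 12, 1, 40]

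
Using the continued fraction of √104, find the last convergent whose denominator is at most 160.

√104 = [10; 5, 20, …] (period length 2).
Convergents:
  p_0/q_0 = 10/1
  p_1/q_1 = 51/5
  p_2/q_2 = 1030/101
  p_3/q_3 = 5201/510
q_2 = 101 ≤ 160 < 510 = q_3, so the answer is 1030/101.

1030/101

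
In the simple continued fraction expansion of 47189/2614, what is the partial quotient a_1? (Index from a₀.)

47189 = 18·2614 + 137   →  a_0 = 18
2614 = 19·137 + 11   →  a_1 = 19

19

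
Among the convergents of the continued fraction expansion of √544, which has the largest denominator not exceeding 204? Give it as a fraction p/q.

2449/105

√544 = [23; 3, 11, 3, 46, …] (period length 4).
Convergents:
  p_0/q_0 = 23/1
  p_1/q_1 = 70/3
  p_2/q_2 = 793/34
  p_3/q_3 = 2449/105
  p_4/q_4 = 113447/4864
q_3 = 105 ≤ 204 < 4864 = q_4, so the answer is 2449/105.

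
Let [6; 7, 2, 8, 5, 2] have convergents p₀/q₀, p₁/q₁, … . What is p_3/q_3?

779/127

Using pₖ = aₖpₖ₋₁ + pₖ₋₂, qₖ = aₖqₖ₋₁ + qₖ₋₂ (with p₋₁=1, p₋₂=0, q₋₁=0, q₋₂=1):
  k=0: a=6, p=6, q=1
  k=1: a=7, p=43, q=7
  k=2: a=2, p=92, q=15
  k=3: a=8, p=779, q=127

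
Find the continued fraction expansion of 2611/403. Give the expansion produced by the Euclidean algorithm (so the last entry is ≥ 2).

2611 = 6*403 + 193
403 = 2*193 + 17
193 = 11*17 + 6
17 = 2*6 + 5
6 = 1*5 + 1
5 = 5*1 + 0  (stop)
So 2611/403 = [6; 2, 11, 2, 1, 5].

[6; 2, 11, 2, 1, 5]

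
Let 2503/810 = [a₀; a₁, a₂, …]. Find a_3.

2

2503 = 3·810 + 73   →  a_0 = 3
810 = 11·73 + 7   →  a_1 = 11
73 = 10·7 + 3   →  a_2 = 10
7 = 2·3 + 1   →  a_3 = 2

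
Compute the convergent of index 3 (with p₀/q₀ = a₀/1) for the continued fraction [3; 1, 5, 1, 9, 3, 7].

Using pₖ = aₖpₖ₋₁ + pₖ₋₂, qₖ = aₖqₖ₋₁ + qₖ₋₂ (with p₋₁=1, p₋₂=0, q₋₁=0, q₋₂=1):
  k=0: a=3, p=3, q=1
  k=1: a=1, p=4, q=1
  k=2: a=5, p=23, q=6
  k=3: a=1, p=27, q=7

27/7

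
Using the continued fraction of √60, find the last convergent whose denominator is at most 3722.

28327/3657

√60 = [7; 1, 2, 1, 14, …] (period length 4).
Convergents:
  p_0/q_0 = 7/1
  p_1/q_1 = 8/1
  p_2/q_2 = 23/3
  p_3/q_3 = 31/4
  p_4/q_4 = 457/59
  p_5/q_5 = 488/63
  p_6/q_6 = 1433/185
  p_7/q_7 = 1921/248
  p_8/q_8 = 28327/3657
  p_9/q_9 = 30248/3905
q_8 = 3657 ≤ 3722 < 3905 = q_9, so the answer is 28327/3657.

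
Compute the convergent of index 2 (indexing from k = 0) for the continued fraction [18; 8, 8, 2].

Using pₖ = aₖpₖ₋₁ + pₖ₋₂, qₖ = aₖqₖ₋₁ + qₖ₋₂ (with p₋₁=1, p₋₂=0, q₋₁=0, q₋₂=1):
  k=0: a=18, p=18, q=1
  k=1: a=8, p=145, q=8
  k=2: a=8, p=1178, q=65

1178/65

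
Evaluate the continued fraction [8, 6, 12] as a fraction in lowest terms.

Using pₖ = aₖpₖ₋₁ + pₖ₋₂ and qₖ = aₖqₖ₋₁ + qₖ₋₂:
  k=0: a=8, p=8, q=1
  k=1: a=6, p=49, q=6
  k=2: a=12, p=596, q=73

596/73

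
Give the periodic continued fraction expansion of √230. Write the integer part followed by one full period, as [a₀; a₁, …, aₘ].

a₀ = ⌊√230⌋ = 15.
With m₀=0, d₀=1 and mₖ₊₁ = dₖaₖ − mₖ, dₖ₊₁ = (n − mₖ₊₁²)/dₖ, aₖ₊₁ = ⌊(a₀+mₖ₊₁)/dₖ₊₁⌋:
  k=1: m=15, d=5, a=6
  k=2: m=15, d=1, a=30
d=1 and a=2a₀=30 at k=2, so the next step gives (m, d) = (15, 5) again — its k=1 value — and the period has length 2.

[15; 6, 30]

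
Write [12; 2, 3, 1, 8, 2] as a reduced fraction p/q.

2078/167

Fold from the inside: start with 2/1.
  8 + 1/2 = 17/2
  1 + 2/17 = 19/17
  3 + 17/19 = 74/19
  2 + 19/74 = 167/74
  12 + 74/167 = 2078/167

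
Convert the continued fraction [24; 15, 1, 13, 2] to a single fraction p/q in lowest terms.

Using pₖ = aₖpₖ₋₁ + pₖ₋₂ and qₖ = aₖqₖ₋₁ + qₖ₋₂:
  k=0: a=24, p=24, q=1
  k=1: a=15, p=361, q=15
  k=2: a=1, p=385, q=16
  k=3: a=13, p=5366, q=223
  k=4: a=2, p=11117, q=462

11117/462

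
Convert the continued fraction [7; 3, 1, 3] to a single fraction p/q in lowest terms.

Fold from the inside: start with 3/1.
  1 + 1/3 = 4/3
  3 + 3/4 = 15/4
  7 + 4/15 = 109/15

109/15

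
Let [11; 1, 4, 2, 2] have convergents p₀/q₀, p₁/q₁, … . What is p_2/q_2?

Using pₖ = aₖpₖ₋₁ + pₖ₋₂, qₖ = aₖqₖ₋₁ + qₖ₋₂ (with p₋₁=1, p₋₂=0, q₋₁=0, q₋₂=1):
  k=0: a=11, p=11, q=1
  k=1: a=1, p=12, q=1
  k=2: a=4, p=59, q=5

59/5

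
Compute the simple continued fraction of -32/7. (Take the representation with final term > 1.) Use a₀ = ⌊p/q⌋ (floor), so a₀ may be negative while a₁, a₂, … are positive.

[-5; 2, 3]

-32 = -5·7 + 3
7 = 2·3 + 1
3 = 3·1 + 0  (stop)
So -32/7 = [-5; 2, 3].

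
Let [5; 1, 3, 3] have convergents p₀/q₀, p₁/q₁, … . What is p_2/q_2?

Using pₖ = aₖpₖ₋₁ + pₖ₋₂, qₖ = aₖqₖ₋₁ + qₖ₋₂ (with p₋₁=1, p₋₂=0, q₋₁=0, q₋₂=1):
  k=0: a=5, p=5, q=1
  k=1: a=1, p=6, q=1
  k=2: a=3, p=23, q=4

23/4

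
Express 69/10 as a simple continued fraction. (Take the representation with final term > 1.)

[6; 1, 9]

69 = 6·10 + 9
10 = 1·9 + 1
9 = 9·1 + 0  (stop)
So 69/10 = [6; 1, 9].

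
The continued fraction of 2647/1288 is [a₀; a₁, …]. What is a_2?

7

2647 = 2·1288 + 71   →  a_0 = 2
1288 = 18·71 + 10   →  a_1 = 18
71 = 7·10 + 1   →  a_2 = 7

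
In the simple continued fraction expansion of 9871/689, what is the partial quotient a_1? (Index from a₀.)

9871 = 14·689 + 225   →  a_0 = 14
689 = 3·225 + 14   →  a_1 = 3

3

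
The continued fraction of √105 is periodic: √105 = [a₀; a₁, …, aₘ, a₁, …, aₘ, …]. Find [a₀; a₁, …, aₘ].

a₀ = ⌊√105⌋ = 10.
With m₀=0, d₀=1 and mₖ₊₁ = dₖaₖ − mₖ, dₖ₊₁ = (n − mₖ₊₁²)/dₖ, aₖ₊₁ = ⌊(a₀+mₖ₊₁)/dₖ₊₁⌋:
  k=1: m=10, d=5, a=4
  k=2: m=10, d=1, a=20
d=1 and a=2a₀=20 at k=2, so the next step gives (m, d) = (10, 5) again — its k=1 value — and the period has length 2.

[10; 4, 20]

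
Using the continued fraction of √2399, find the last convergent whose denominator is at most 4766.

232751/4752

√2399 = [48; 1, 47, 1, 96, …] (period length 4).
Convergents:
  p_0/q_0 = 48/1
  p_1/q_1 = 49/1
  p_2/q_2 = 2351/48
  p_3/q_3 = 2400/49
  p_4/q_4 = 232751/4752
  p_5/q_5 = 235151/4801
q_4 = 4752 ≤ 4766 < 4801 = q_5, so the answer is 232751/4752.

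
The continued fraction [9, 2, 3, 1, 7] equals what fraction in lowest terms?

661/70

Using pₖ = aₖpₖ₋₁ + pₖ₋₂ and qₖ = aₖqₖ₋₁ + qₖ₋₂:
  k=0: a=9, p=9, q=1
  k=1: a=2, p=19, q=2
  k=2: a=3, p=66, q=7
  k=3: a=1, p=85, q=9
  k=4: a=7, p=661, q=70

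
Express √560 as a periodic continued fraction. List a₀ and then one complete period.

a₀ = ⌊√560⌋ = 23.

[23; 1, 1, 1, 46]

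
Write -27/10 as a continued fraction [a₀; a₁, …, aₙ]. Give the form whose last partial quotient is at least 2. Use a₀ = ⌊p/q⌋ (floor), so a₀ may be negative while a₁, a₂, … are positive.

[-3; 3, 3]

-27 = -3×10 + 3
10 = 3×3 + 1
3 = 3×1 + 0  (stop)
So -27/10 = [-3; 3, 3].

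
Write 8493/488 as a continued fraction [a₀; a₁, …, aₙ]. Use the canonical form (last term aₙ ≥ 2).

[17; 2, 2, 10, 2, 4]

8493 = 17·488 + 197
488 = 2·197 + 94
197 = 2·94 + 9
94 = 10·9 + 4
9 = 2·4 + 1
4 = 4·1 + 0  (stop)
So 8493/488 = [17; 2, 2, 10, 2, 4].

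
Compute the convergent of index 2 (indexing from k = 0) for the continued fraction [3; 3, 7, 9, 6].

Using pₖ = aₖpₖ₋₁ + pₖ₋₂, qₖ = aₖqₖ₋₁ + qₖ₋₂ (with p₋₁=1, p₋₂=0, q₋₁=0, q₋₂=1):
  k=0: a=3, p=3, q=1
  k=1: a=3, p=10, q=3
  k=2: a=7, p=73, q=22

73/22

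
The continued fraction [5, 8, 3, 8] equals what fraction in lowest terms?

Using pₖ = aₖpₖ₋₁ + pₖ₋₂ and qₖ = aₖqₖ₋₁ + qₖ₋₂:
  k=0: a=5, p=5, q=1
  k=1: a=8, p=41, q=8
  k=2: a=3, p=128, q=25
  k=3: a=8, p=1065, q=208

1065/208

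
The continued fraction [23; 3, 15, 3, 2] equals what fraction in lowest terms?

7651/328

Fold from the inside: start with 2/1.
  3 + 1/2 = 7/2
  15 + 2/7 = 107/7
  3 + 7/107 = 328/107
  23 + 107/328 = 7651/328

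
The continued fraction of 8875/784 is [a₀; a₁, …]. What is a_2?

8875 = 11·784 + 251   →  a_0 = 11
784 = 3·251 + 31   →  a_1 = 3
251 = 8·31 + 3   →  a_2 = 8

8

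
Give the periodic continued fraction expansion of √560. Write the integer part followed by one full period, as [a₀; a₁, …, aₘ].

a₀ = ⌊√560⌋ = 23.
With m₀=0, d₀=1 and mₖ₊₁ = dₖaₖ − mₖ, dₖ₊₁ = (n − mₖ₊₁²)/dₖ, aₖ₊₁ = ⌊(a₀+mₖ₊₁)/dₖ₊₁⌋:
  k=1: m=23, d=31, a=1
  k=2: m=8, d=16, a=1
  k=3: m=8, d=31, a=1
  k=4: m=23, d=1, a=46
d=1 and a=2a₀=46 at k=4, so the next step gives (m, d) = (23, 31) again — its k=1 value — and the period has length 4.

[23; 1, 1, 1, 46]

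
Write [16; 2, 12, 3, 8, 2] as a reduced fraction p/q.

22397/1359

Fold from the inside: start with 2/1.
  8 + 1/2 = 17/2
  3 + 2/17 = 53/17
  12 + 17/53 = 653/53
  2 + 53/653 = 1359/653
  16 + 653/1359 = 22397/1359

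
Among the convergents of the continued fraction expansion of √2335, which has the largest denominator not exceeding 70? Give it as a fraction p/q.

1353/28

√2335 = [48; 3, 9, 3, 96, …] (period length 4).
Convergents:
  p_0/q_0 = 48/1
  p_1/q_1 = 145/3
  p_2/q_2 = 1353/28
  p_3/q_3 = 4204/87
q_2 = 28 ≤ 70 < 87 = q_3, so the answer is 1353/28.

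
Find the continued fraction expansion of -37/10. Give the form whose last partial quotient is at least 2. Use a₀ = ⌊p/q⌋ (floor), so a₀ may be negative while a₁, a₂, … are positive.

-37 = -4·10 + 3
10 = 3·3 + 1
3 = 3·1 + 0  (stop)
So -37/10 = [-4; 3, 3].

[-4; 3, 3]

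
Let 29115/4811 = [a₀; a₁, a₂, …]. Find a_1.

19

29115 = 6·4811 + 249   →  a_0 = 6
4811 = 19·249 + 80   →  a_1 = 19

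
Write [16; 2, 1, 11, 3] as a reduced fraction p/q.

Using pₖ = aₖpₖ₋₁ + pₖ₋₂ and qₖ = aₖqₖ₋₁ + qₖ₋₂:
  k=0: a=16, p=16, q=1
  k=1: a=2, p=33, q=2
  k=2: a=1, p=49, q=3
  k=3: a=11, p=572, q=35
  k=4: a=3, p=1765, q=108

1765/108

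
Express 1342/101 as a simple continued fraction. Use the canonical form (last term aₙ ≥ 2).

1342 = 13×101 + 29
101 = 3×29 + 14
29 = 2×14 + 1
14 = 14×1 + 0  (stop)
So 1342/101 = [13; 3, 2, 14].

[13; 3, 2, 14]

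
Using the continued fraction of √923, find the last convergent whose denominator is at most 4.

√923 = [30; 2, 1, 1, 1, 2, 60, …] (period length 6).
Convergents:
  p_0/q_0 = 30/1
  p_1/q_1 = 61/2
  p_2/q_2 = 91/3
  p_3/q_3 = 152/5
q_2 = 3 ≤ 4 < 5 = q_3, so the answer is 91/3.

91/3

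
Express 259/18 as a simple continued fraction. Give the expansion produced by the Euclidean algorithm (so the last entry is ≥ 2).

259 = 14*18 + 7
18 = 2*7 + 4
7 = 1*4 + 3
4 = 1*3 + 1
3 = 3*1 + 0  (stop)
So 259/18 = [14; 2, 1, 1, 3].

[14; 2, 1, 1, 3]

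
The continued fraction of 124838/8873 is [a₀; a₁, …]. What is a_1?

124838 = 14·8873 + 616   →  a_0 = 14
8873 = 14·616 + 249   →  a_1 = 14

14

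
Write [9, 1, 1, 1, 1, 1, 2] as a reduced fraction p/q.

Using pₖ = aₖpₖ₋₁ + pₖ₋₂ and qₖ = aₖqₖ₋₁ + qₖ₋₂:
  k=0: a=9, p=9, q=1
  k=1: a=1, p=10, q=1
  k=2: a=1, p=19, q=2
  k=3: a=1, p=29, q=3
  k=4: a=1, p=48, q=5
  k=5: a=1, p=77, q=8
  k=6: a=2, p=202, q=21

202/21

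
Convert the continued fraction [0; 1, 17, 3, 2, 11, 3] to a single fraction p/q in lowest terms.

4270/4517

Fold from the inside: start with 3/1.
  11 + 1/3 = 34/3
  2 + 3/34 = 71/34
  3 + 34/71 = 247/71
  17 + 71/247 = 4270/247
  1 + 247/4270 = 4517/4270
  0 + 4270/4517 = 4270/4517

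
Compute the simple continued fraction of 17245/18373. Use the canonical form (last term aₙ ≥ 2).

17245 = 0*18373 + 17245
18373 = 1*17245 + 1128
17245 = 15*1128 + 325
1128 = 3*325 + 153
325 = 2*153 + 19
153 = 8*19 + 1
19 = 19*1 + 0  (stop)
So 17245/18373 = [0; 1, 15, 3, 2, 8, 19].

[0; 1, 15, 3, 2, 8, 19]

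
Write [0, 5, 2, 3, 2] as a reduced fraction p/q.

Fold from the inside: start with 2/1.
  3 + 1/2 = 7/2
  2 + 2/7 = 16/7
  5 + 7/16 = 87/16
  0 + 16/87 = 16/87

16/87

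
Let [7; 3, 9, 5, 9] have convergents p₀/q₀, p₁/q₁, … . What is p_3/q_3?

1047/143

Using pₖ = aₖpₖ₋₁ + pₖ₋₂, qₖ = aₖqₖ₋₁ + qₖ₋₂ (with p₋₁=1, p₋₂=0, q₋₁=0, q₋₂=1):
  k=0: a=7, p=7, q=1
  k=1: a=3, p=22, q=3
  k=2: a=9, p=205, q=28
  k=3: a=5, p=1047, q=143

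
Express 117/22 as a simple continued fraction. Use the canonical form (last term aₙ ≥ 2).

[5; 3, 7]

117 = 5·22 + 7
22 = 3·7 + 1
7 = 7·1 + 0  (stop)
So 117/22 = [5; 3, 7].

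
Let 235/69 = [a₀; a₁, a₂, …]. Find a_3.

235 = 3·69 + 28   →  a_0 = 3
69 = 2·28 + 13   →  a_1 = 2
28 = 2·13 + 2   →  a_2 = 2
13 = 6·2 + 1   →  a_3 = 6

6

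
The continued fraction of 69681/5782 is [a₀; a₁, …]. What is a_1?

69681 = 12·5782 + 297   →  a_0 = 12
5782 = 19·297 + 139   →  a_1 = 19

19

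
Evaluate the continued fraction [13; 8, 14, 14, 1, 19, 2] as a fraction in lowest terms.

Using pₖ = aₖpₖ₋₁ + pₖ₋₂ and qₖ = aₖqₖ₋₁ + qₖ₋₂:
  k=0: a=13, p=13, q=1
  k=1: a=8, p=105, q=8
  k=2: a=14, p=1483, q=113
  k=3: a=14, p=20867, q=1590
  k=4: a=1, p=22350, q=1703
  k=5: a=19, p=445517, q=33947
  k=6: a=2, p=913384, q=69597

913384/69597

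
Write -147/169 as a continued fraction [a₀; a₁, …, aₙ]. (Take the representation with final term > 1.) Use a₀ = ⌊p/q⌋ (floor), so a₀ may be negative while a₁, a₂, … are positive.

[-1; 7, 1, 2, 7]

-147 = -1×169 + 22
169 = 7×22 + 15
22 = 1×15 + 7
15 = 2×7 + 1
7 = 7×1 + 0  (stop)
So -147/169 = [-1; 7, 1, 2, 7].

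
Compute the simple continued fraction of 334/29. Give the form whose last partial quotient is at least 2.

334 = 11*29 + 15
29 = 1*15 + 14
15 = 1*14 + 1
14 = 14*1 + 0  (stop)
So 334/29 = [11; 1, 1, 14].

[11; 1, 1, 14]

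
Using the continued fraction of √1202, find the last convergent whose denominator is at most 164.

√1202 = [34; 1, 2, 34, 2, 1, 68, …] (period length 6).
Convergents:
  p_0/q_0 = 34/1
  p_1/q_1 = 35/1
  p_2/q_2 = 104/3
  p_3/q_3 = 3571/103
  p_4/q_4 = 7246/209
q_3 = 103 ≤ 164 < 209 = q_4, so the answer is 3571/103.

3571/103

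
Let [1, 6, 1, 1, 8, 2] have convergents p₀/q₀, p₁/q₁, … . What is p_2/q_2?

Using pₖ = aₖpₖ₋₁ + pₖ₋₂, qₖ = aₖqₖ₋₁ + qₖ₋₂ (with p₋₁=1, p₋₂=0, q₋₁=0, q₋₂=1):
  k=0: a=1, p=1, q=1
  k=1: a=6, p=7, q=6
  k=2: a=1, p=8, q=7

8/7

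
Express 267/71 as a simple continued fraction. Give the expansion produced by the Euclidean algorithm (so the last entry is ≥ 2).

267 = 3×71 + 54
71 = 1×54 + 17
54 = 3×17 + 3
17 = 5×3 + 2
3 = 1×2 + 1
2 = 2×1 + 0  (stop)
So 267/71 = [3; 1, 3, 5, 1, 2].

[3; 1, 3, 5, 1, 2]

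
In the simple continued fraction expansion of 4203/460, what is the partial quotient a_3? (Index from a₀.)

4203 = 9·460 + 63   →  a_0 = 9
460 = 7·63 + 19   →  a_1 = 7
63 = 3·19 + 6   →  a_2 = 3
19 = 3·6 + 1   →  a_3 = 3

3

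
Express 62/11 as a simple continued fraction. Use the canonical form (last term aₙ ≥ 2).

[5; 1, 1, 1, 3]

62 = 5*11 + 7
11 = 1*7 + 4
7 = 1*4 + 3
4 = 1*3 + 1
3 = 3*1 + 0  (stop)
So 62/11 = [5; 1, 1, 1, 3].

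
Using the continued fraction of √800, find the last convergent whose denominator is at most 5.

√800 = [28; 3, 1, 1, 13, 1, 1, 3, 56, …] (period length 8).
Convergents:
  p_0/q_0 = 28/1
  p_1/q_1 = 85/3
  p_2/q_2 = 113/4
  p_3/q_3 = 198/7
q_2 = 4 ≤ 5 < 7 = q_3, so the answer is 113/4.

113/4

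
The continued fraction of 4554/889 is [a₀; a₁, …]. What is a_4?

2

4554 = 5·889 + 109   →  a_0 = 5
889 = 8·109 + 17   →  a_1 = 8
109 = 6·17 + 7   →  a_2 = 6
17 = 2·7 + 3   →  a_3 = 2
7 = 2·3 + 1   →  a_4 = 2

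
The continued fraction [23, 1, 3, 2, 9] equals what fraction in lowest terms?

2021/85

Fold from the inside: start with 9/1.
  2 + 1/9 = 19/9
  3 + 9/19 = 66/19
  1 + 19/66 = 85/66
  23 + 66/85 = 2021/85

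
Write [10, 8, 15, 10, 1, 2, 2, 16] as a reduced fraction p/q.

1518515/149992

Fold from the inside: start with 16/1.
  2 + 1/16 = 33/16
  2 + 16/33 = 82/33
  1 + 33/82 = 115/82
  10 + 82/115 = 1232/115
  15 + 115/1232 = 18595/1232
  8 + 1232/18595 = 149992/18595
  10 + 18595/149992 = 1518515/149992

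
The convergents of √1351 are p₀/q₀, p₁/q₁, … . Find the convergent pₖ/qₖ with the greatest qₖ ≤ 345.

√1351 = [36; 1, 3, 10, 3, 1, 72, …] (period length 6).
Convergents:
  p_0/q_0 = 36/1
  p_1/q_1 = 37/1
  p_2/q_2 = 147/4
  p_3/q_3 = 1507/41
  p_4/q_4 = 4668/127
  p_5/q_5 = 6175/168
  p_6/q_6 = 449268/12223
q_5 = 168 ≤ 345 < 12223 = q_6, so the answer is 6175/168.

6175/168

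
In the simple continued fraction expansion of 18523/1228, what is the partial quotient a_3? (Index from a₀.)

18523 = 15·1228 + 103   →  a_0 = 15
1228 = 11·103 + 95   →  a_1 = 11
103 = 1·95 + 8   →  a_2 = 1
95 = 11·8 + 7   →  a_3 = 11

11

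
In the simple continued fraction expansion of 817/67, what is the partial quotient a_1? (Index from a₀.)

5

817 = 12·67 + 13   →  a_0 = 12
67 = 5·13 + 2   →  a_1 = 5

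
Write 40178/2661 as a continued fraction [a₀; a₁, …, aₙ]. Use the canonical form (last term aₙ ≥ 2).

40178 = 15·2661 + 263
2661 = 10·263 + 31
263 = 8·31 + 15
31 = 2·15 + 1
15 = 15·1 + 0  (stop)
So 40178/2661 = [15; 10, 8, 2, 15].

[15; 10, 8, 2, 15]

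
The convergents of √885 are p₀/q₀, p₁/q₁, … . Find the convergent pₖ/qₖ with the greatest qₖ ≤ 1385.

28321/952

√885 = [29; 1, 2, 1, 58, …] (period length 4).
Convergents:
  p_0/q_0 = 29/1
  p_1/q_1 = 30/1
  p_2/q_2 = 89/3
  p_3/q_3 = 119/4
  p_4/q_4 = 6991/235
  p_5/q_5 = 7110/239
  p_6/q_6 = 21211/713
  p_7/q_7 = 28321/952
  p_8/q_8 = 1663829/55929
q_7 = 952 ≤ 1385 < 55929 = q_8, so the answer is 28321/952.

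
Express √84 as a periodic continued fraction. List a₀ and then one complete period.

a₀ = ⌊√84⌋ = 9.
With m₀=0, d₀=1 and mₖ₊₁ = dₖaₖ − mₖ, dₖ₊₁ = (n − mₖ₊₁²)/dₖ, aₖ₊₁ = ⌊(a₀+mₖ₊₁)/dₖ₊₁⌋:
  k=1: m=9, d=3, a=6
  k=2: m=9, d=1, a=18
d=1 and a=2a₀=18 at k=2, so the next step gives (m, d) = (9, 3) again — its k=1 value — and the period has length 2.

[9; 6, 18]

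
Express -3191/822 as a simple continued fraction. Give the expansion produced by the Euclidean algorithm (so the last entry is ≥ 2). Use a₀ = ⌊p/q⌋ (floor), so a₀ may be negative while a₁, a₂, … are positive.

-3191 = -4×822 + 97
822 = 8×97 + 46
97 = 2×46 + 5
46 = 9×5 + 1
5 = 5×1 + 0  (stop)
So -3191/822 = [-4; 8, 2, 9, 5].

[-4; 8, 2, 9, 5]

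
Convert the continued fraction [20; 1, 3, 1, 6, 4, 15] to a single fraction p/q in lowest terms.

Using pₖ = aₖpₖ₋₁ + pₖ₋₂ and qₖ = aₖqₖ₋₁ + qₖ₋₂:
  k=0: a=20, p=20, q=1
  k=1: a=1, p=21, q=1
  k=2: a=3, p=83, q=4
  k=3: a=1, p=104, q=5
  k=4: a=6, p=707, q=34
  k=5: a=4, p=2932, q=141
  k=6: a=15, p=44687, q=2149

44687/2149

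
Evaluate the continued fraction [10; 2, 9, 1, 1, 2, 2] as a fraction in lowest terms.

2535/242

Fold from the inside: start with 2/1.
  2 + 1/2 = 5/2
  1 + 2/5 = 7/5
  1 + 5/7 = 12/7
  9 + 7/12 = 115/12
  2 + 12/115 = 242/115
  10 + 115/242 = 2535/242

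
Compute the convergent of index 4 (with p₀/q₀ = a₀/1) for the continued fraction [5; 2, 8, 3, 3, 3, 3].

Using pₖ = aₖpₖ₋₁ + pₖ₋₂, qₖ = aₖqₖ₋₁ + qₖ₋₂ (with p₋₁=1, p₋₂=0, q₋₁=0, q₋₂=1):
  k=0: a=5, p=5, q=1
  k=1: a=2, p=11, q=2
  k=2: a=8, p=93, q=17
  k=3: a=3, p=290, q=53
  k=4: a=3, p=963, q=176

963/176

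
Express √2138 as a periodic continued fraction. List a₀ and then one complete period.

[46; 4, 5, 5, 4, 92]

a₀ = ⌊√2138⌋ = 46.
With m₀=0, d₀=1 and mₖ₊₁ = dₖaₖ − mₖ, dₖ₊₁ = (n − mₖ₊₁²)/dₖ, aₖ₊₁ = ⌊(a₀+mₖ₊₁)/dₖ₊₁⌋:
  k=1: m=46, d=22, a=4
  k=2: m=42, d=17, a=5
  k=3: m=43, d=17, a=5
  k=4: m=42, d=22, a=4
  k=5: m=46, d=1, a=92
d=1 and a=2a₀=92 at k=5, so the next step gives (m, d) = (46, 22) again — its k=1 value — and the period has length 5.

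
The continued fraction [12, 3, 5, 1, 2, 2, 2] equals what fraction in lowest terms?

Fold from the inside: start with 2/1.
  2 + 1/2 = 5/2
  2 + 2/5 = 12/5
  1 + 5/12 = 17/12
  5 + 12/17 = 97/17
  3 + 17/97 = 308/97
  12 + 97/308 = 3793/308

3793/308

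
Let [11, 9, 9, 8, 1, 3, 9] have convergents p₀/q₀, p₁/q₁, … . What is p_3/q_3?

7388/665

Using pₖ = aₖpₖ₋₁ + pₖ₋₂, qₖ = aₖqₖ₋₁ + qₖ₋₂ (with p₋₁=1, p₋₂=0, q₋₁=0, q₋₂=1):
  k=0: a=11, p=11, q=1
  k=1: a=9, p=100, q=9
  k=2: a=9, p=911, q=82
  k=3: a=8, p=7388, q=665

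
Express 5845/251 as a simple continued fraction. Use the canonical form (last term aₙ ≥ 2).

[23; 3, 2, 17, 2]

5845 = 23·251 + 72
251 = 3·72 + 35
72 = 2·35 + 2
35 = 17·2 + 1
2 = 2·1 + 0  (stop)
So 5845/251 = [23; 3, 2, 17, 2].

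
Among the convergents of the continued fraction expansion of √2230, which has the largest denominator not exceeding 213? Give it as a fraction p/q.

√2230 = [47; 4, 2, 18, 2, 4, 94, …] (period length 6).
Convergents:
  p_0/q_0 = 47/1
  p_1/q_1 = 189/4
  p_2/q_2 = 425/9
  p_3/q_3 = 7839/166
  p_4/q_4 = 16103/341
q_3 = 166 ≤ 213 < 341 = q_4, so the answer is 7839/166.

7839/166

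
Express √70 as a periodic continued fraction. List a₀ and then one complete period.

[8; 2, 1, 2, 1, 2, 16]

a₀ = ⌊√70⌋ = 8.
With m₀=0, d₀=1 and mₖ₊₁ = dₖaₖ − mₖ, dₖ₊₁ = (n − mₖ₊₁²)/dₖ, aₖ₊₁ = ⌊(a₀+mₖ₊₁)/dₖ₊₁⌋:
  k=1: m=8, d=6, a=2
  k=2: m=4, d=9, a=1
  k=3: m=5, d=5, a=2
  k=4: m=5, d=9, a=1
  k=5: m=4, d=6, a=2
  k=6: m=8, d=1, a=16
d=1 and a=2a₀=16 at k=6, so the next step gives (m, d) = (8, 6) again — its k=1 value — and the period has length 6.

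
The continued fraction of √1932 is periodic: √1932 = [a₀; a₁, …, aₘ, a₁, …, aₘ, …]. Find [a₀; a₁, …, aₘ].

a₀ = ⌊√1932⌋ = 43.

[43; 1, 20, 1, 86]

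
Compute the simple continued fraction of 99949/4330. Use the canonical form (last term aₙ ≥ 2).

99949 = 23*4330 + 359
4330 = 12*359 + 22
359 = 16*22 + 7
22 = 3*7 + 1
7 = 7*1 + 0  (stop)
So 99949/4330 = [23; 12, 16, 3, 7].

[23; 12, 16, 3, 7]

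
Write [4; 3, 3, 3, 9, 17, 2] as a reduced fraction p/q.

Fold from the inside: start with 2/1.
  17 + 1/2 = 35/2
  9 + 2/35 = 317/35
  3 + 35/317 = 986/317
  3 + 317/986 = 3275/986
  3 + 986/3275 = 10811/3275
  4 + 3275/10811 = 46519/10811

46519/10811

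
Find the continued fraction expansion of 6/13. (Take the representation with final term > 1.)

6 = 0·13 + 6
13 = 2·6 + 1
6 = 6·1 + 0  (stop)
So 6/13 = [0; 2, 6].

[0; 2, 6]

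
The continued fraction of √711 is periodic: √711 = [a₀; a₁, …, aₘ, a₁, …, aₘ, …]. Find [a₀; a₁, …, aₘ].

[26; 1, 1, 1, 52]

a₀ = ⌊√711⌋ = 26.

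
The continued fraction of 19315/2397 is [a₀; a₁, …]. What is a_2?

19315 = 8·2397 + 139   →  a_0 = 8
2397 = 17·139 + 34   →  a_1 = 17
139 = 4·34 + 3   →  a_2 = 4

4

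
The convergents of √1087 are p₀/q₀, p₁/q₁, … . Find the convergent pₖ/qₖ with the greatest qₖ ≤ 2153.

70687/2144

√1087 = [32; 1, 31, 1, 64, …] (period length 4).
Convergents:
  p_0/q_0 = 32/1
  p_1/q_1 = 33/1
  p_2/q_2 = 1055/32
  p_3/q_3 = 1088/33
  p_4/q_4 = 70687/2144
  p_5/q_5 = 71775/2177
q_4 = 2144 ≤ 2153 < 2177 = q_5, so the answer is 70687/2144.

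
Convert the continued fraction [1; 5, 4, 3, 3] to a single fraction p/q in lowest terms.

Fold from the inside: start with 3/1.
  3 + 1/3 = 10/3
  4 + 3/10 = 43/10
  5 + 10/43 = 225/43
  1 + 43/225 = 268/225

268/225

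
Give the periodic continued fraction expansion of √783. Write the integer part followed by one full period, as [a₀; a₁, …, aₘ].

[27; 1, 54]

a₀ = ⌊√783⌋ = 27.
With m₀=0, d₀=1 and mₖ₊₁ = dₖaₖ − mₖ, dₖ₊₁ = (n − mₖ₊₁²)/dₖ, aₖ₊₁ = ⌊(a₀+mₖ₊₁)/dₖ₊₁⌋:
  k=1: m=27, d=54, a=1
  k=2: m=27, d=1, a=54
d=1 and a=2a₀=54 at k=2, so the next step gives (m, d) = (27, 54) again — its k=1 value — and the period has length 2.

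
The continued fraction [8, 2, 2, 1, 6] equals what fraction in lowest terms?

396/47

Using pₖ = aₖpₖ₋₁ + pₖ₋₂ and qₖ = aₖqₖ₋₁ + qₖ₋₂:
  k=0: a=8, p=8, q=1
  k=1: a=2, p=17, q=2
  k=2: a=2, p=42, q=5
  k=3: a=1, p=59, q=7
  k=4: a=6, p=396, q=47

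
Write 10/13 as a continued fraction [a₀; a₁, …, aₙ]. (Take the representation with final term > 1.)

10 = 0*13 + 10
13 = 1*10 + 3
10 = 3*3 + 1
3 = 3*1 + 0  (stop)
So 10/13 = [0; 1, 3, 3].

[0; 1, 3, 3]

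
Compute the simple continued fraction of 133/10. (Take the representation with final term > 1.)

[13; 3, 3]

133 = 13*10 + 3
10 = 3*3 + 1
3 = 3*1 + 0  (stop)
So 133/10 = [13; 3, 3].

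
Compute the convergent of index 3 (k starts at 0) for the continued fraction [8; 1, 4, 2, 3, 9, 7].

Using pₖ = aₖpₖ₋₁ + pₖ₋₂, qₖ = aₖqₖ₋₁ + qₖ₋₂ (with p₋₁=1, p₋₂=0, q₋₁=0, q₋₂=1):
  k=0: a=8, p=8, q=1
  k=1: a=1, p=9, q=1
  k=2: a=4, p=44, q=5
  k=3: a=2, p=97, q=11

97/11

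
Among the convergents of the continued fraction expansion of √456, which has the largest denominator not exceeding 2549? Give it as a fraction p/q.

√456 = [21; 2, 1, 4, 1, 2, 42, …] (period length 6).
Convergents:
  p_0/q_0 = 21/1
  p_1/q_1 = 43/2
  p_2/q_2 = 64/3
  p_3/q_3 = 299/14
  p_4/q_4 = 363/17
  p_5/q_5 = 1025/48
  p_6/q_6 = 43413/2033
  p_7/q_7 = 87851/4114
q_6 = 2033 ≤ 2549 < 4114 = q_7, so the answer is 43413/2033.

43413/2033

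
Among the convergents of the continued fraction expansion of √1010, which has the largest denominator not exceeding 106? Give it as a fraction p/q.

1303/41

√1010 = [31; 1, 3, 1, 1, 3, 1, 62, …] (period length 7).
Convergents:
  p_0/q_0 = 31/1
  p_1/q_1 = 32/1
  p_2/q_2 = 127/4
  p_3/q_3 = 159/5
  p_4/q_4 = 286/9
  p_5/q_5 = 1017/32
  p_6/q_6 = 1303/41
  p_7/q_7 = 81803/2574
q_6 = 41 ≤ 106 < 2574 = q_7, so the answer is 1303/41.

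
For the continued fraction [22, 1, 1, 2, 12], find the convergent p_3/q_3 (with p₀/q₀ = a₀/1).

Using pₖ = aₖpₖ₋₁ + pₖ₋₂, qₖ = aₖqₖ₋₁ + qₖ₋₂ (with p₋₁=1, p₋₂=0, q₋₁=0, q₋₂=1):
  k=0: a=22, p=22, q=1
  k=1: a=1, p=23, q=1
  k=2: a=1, p=45, q=2
  k=3: a=2, p=113, q=5

113/5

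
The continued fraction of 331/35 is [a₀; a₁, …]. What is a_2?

5

331 = 9·35 + 16   →  a_0 = 9
35 = 2·16 + 3   →  a_1 = 2
16 = 5·3 + 1   →  a_2 = 5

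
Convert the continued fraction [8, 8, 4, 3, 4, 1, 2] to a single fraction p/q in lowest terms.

Fold from the inside: start with 2/1.
  1 + 1/2 = 3/2
  4 + 2/3 = 14/3
  3 + 3/14 = 45/14
  4 + 14/45 = 194/45
  8 + 45/194 = 1597/194
  8 + 194/1597 = 12970/1597

12970/1597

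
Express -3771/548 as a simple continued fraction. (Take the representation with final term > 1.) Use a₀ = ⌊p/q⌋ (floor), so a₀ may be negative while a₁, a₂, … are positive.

-3771 = -7·548 + 65
548 = 8·65 + 28
65 = 2·28 + 9
28 = 3·9 + 1
9 = 9·1 + 0  (stop)
So -3771/548 = [-7; 8, 2, 3, 9].

[-7; 8, 2, 3, 9]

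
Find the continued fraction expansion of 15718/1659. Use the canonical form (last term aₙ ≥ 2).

[9; 2, 9, 3, 1, 6, 3]

15718 = 9*1659 + 787
1659 = 2*787 + 85
787 = 9*85 + 22
85 = 3*22 + 19
22 = 1*19 + 3
19 = 6*3 + 1
3 = 3*1 + 0  (stop)
So 15718/1659 = [9; 2, 9, 3, 1, 6, 3].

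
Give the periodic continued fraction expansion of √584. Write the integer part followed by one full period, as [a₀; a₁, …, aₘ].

[24; 6, 48]

a₀ = ⌊√584⌋ = 24.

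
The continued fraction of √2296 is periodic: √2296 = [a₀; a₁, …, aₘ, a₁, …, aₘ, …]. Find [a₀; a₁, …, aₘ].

[47; 1, 10, 1, 94]

a₀ = ⌊√2296⌋ = 47.
With m₀=0, d₀=1 and mₖ₊₁ = dₖaₖ − mₖ, dₖ₊₁ = (n − mₖ₊₁²)/dₖ, aₖ₊₁ = ⌊(a₀+mₖ₊₁)/dₖ₊₁⌋:
  k=1: m=47, d=87, a=1
  k=2: m=40, d=8, a=10
  k=3: m=40, d=87, a=1
  k=4: m=47, d=1, a=94
d=1 and a=2a₀=94 at k=4, so the next step gives (m, d) = (47, 87) again — its k=1 value — and the period has length 4.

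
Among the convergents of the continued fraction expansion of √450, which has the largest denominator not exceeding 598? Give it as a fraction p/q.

4179/197

√450 = [21; 4, 1, 2, 4, 2, 1, 4, 42, …] (period length 8).
Convergents:
  p_0/q_0 = 21/1
  p_1/q_1 = 85/4
  p_2/q_2 = 106/5
  p_3/q_3 = 297/14
  p_4/q_4 = 1294/61
  p_5/q_5 = 2885/136
  p_6/q_6 = 4179/197
  p_7/q_7 = 19601/924
q_6 = 197 ≤ 598 < 924 = q_7, so the answer is 4179/197.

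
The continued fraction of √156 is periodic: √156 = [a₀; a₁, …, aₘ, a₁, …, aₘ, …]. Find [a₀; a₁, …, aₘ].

[12; 2, 24]

a₀ = ⌊√156⌋ = 12.
With m₀=0, d₀=1 and mₖ₊₁ = dₖaₖ − mₖ, dₖ₊₁ = (n − mₖ₊₁²)/dₖ, aₖ₊₁ = ⌊(a₀+mₖ₊₁)/dₖ₊₁⌋:
  k=1: m=12, d=12, a=2
  k=2: m=12, d=1, a=24
d=1 and a=2a₀=24 at k=2, so the next step gives (m, d) = (12, 12) again — its k=1 value — and the period has length 2.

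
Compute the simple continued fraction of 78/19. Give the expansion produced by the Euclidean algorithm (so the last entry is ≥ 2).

[4; 9, 2]

78 = 4*19 + 2
19 = 9*2 + 1
2 = 2*1 + 0  (stop)
So 78/19 = [4; 9, 2].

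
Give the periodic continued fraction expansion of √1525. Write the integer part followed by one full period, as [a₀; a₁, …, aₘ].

a₀ = ⌊√1525⌋ = 39.

[39; 19, 1, 1, 19, 78]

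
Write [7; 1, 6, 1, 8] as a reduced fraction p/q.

Using pₖ = aₖpₖ₋₁ + pₖ₋₂ and qₖ = aₖqₖ₋₁ + qₖ₋₂:
  k=0: a=7, p=7, q=1
  k=1: a=1, p=8, q=1
  k=2: a=6, p=55, q=7
  k=3: a=1, p=63, q=8
  k=4: a=8, p=559, q=71

559/71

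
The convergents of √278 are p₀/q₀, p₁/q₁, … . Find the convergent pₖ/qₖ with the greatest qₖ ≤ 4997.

81716/4901

√278 = [16; 1, 2, 16, 2, 1, 32, …] (period length 6).
Convergents:
  p_0/q_0 = 16/1
  p_1/q_1 = 17/1
  p_2/q_2 = 50/3
  p_3/q_3 = 817/49
  p_4/q_4 = 1684/101
  p_5/q_5 = 2501/150
  p_6/q_6 = 81716/4901
  p_7/q_7 = 84217/5051
q_6 = 4901 ≤ 4997 < 5051 = q_7, so the answer is 81716/4901.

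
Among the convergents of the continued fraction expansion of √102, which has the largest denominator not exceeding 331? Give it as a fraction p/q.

√102 = [10; 10, 20, …] (period length 2).
Convergents:
  p_0/q_0 = 10/1
  p_1/q_1 = 101/10
  p_2/q_2 = 2030/201
  p_3/q_3 = 20401/2020
q_2 = 201 ≤ 331 < 2020 = q_3, so the answer is 2030/201.

2030/201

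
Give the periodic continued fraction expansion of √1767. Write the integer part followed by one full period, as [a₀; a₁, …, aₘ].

a₀ = ⌊√1767⌋ = 42.
With m₀=0, d₀=1 and mₖ₊₁ = dₖaₖ − mₖ, dₖ₊₁ = (n − mₖ₊₁²)/dₖ, aₖ₊₁ = ⌊(a₀+mₖ₊₁)/dₖ₊₁⌋:
  k=1: m=42, d=3, a=28
  k=2: m=42, d=1, a=84
d=1 and a=2a₀=84 at k=2, so the next step gives (m, d) = (42, 3) again — its k=1 value — and the period has length 2.

[42; 28, 84]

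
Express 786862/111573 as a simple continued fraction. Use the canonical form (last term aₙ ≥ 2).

[7; 19, 14, 2, 13, 1, 13]

786862 = 7·111573 + 5851
111573 = 19·5851 + 404
5851 = 14·404 + 195
404 = 2·195 + 14
195 = 13·14 + 13
14 = 1·13 + 1
13 = 13·1 + 0  (stop)
So 786862/111573 = [7; 19, 14, 2, 13, 1, 13].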